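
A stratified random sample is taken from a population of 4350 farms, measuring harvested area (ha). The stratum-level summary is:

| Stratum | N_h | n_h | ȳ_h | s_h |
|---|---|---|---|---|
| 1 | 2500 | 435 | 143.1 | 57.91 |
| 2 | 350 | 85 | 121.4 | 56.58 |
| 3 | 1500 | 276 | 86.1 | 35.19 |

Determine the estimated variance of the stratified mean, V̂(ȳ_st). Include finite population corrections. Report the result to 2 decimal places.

V̂(ȳ_st) ≈ 2.72

V̂(ȳ_st) = Σ W_h² (1 − n_h/N_h) s_h²/n_h, with W_h = N_h/N and N = 4350:
  stratum 1: (2500/4350)²·(1 − 435/2500)·57.91²/435 = 2.10329
  stratum 2: (350/4350)²·(1 − 85/350)·56.58²/85 = 0.184605
  stratum 3: (1500/4350)²·(1 − 276/1500)·35.19²/276 = 0.435335
V̂(ȳ_st) = 2.72323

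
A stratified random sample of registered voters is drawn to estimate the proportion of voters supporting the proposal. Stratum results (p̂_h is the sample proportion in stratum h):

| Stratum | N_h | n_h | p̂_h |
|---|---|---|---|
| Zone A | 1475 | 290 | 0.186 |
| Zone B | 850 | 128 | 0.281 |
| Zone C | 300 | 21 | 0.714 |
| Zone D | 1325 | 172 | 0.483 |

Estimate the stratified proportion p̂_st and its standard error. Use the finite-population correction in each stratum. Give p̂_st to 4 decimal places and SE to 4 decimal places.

p̂_st ≈ 0.3462, SE ≈ 0.0179

N = 3950; stratum weights W_h = N_h/N.
p̂_st = Σ W_h p̂_h = (1475·0.186 + 850·0.281 + 300·0.714 + 1325·0.483)/3950 = 0.34617
V̂(p̂_st) = Σ W_h² (1 − n_h/N_h) p̂_h(1−p̂_h)/(n_h−1):
  stratum Zone A: (1475/3950)²·(1 − 290/1475)·0.186·0.814/289 = 5.86889e-05
  stratum Zone B: (850/3950)²·(1 − 128/850)·0.281·0.719/127 = 6.25739e-05
  stratum Zone C: (300/3950)²·(1 − 21/300)·0.714·0.286/20 = 5.47729e-05
  stratum Zone D: (1325/3950)²·(1 − 172/1325)·0.483·0.517/171 = 0.000142986
V̂(p̂_st) = 0.000319021; SE = √V̂ = 0.0178612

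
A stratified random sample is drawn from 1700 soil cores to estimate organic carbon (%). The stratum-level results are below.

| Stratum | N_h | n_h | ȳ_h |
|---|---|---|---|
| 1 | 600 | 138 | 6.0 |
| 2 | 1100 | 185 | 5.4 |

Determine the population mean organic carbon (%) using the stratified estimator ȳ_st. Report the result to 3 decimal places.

N = Σ N_h = 1700. Stratum weights W_h = N_h/N.
ȳ_st = (600·6.0 + 1100·5.4) / 1700 = 5.61176

ȳ_st ≈ 5.612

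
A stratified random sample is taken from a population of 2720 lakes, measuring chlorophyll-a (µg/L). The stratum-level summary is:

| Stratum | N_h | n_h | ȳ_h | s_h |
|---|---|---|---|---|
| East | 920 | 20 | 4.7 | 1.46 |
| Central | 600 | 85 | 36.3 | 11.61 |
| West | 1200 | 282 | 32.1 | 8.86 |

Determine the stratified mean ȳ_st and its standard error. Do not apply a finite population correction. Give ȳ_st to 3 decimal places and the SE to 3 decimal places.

ȳ_st = Σ W_h ȳ_h = (920·4.7 + 600·36.3 + 1200·32.1)/2720 = 23.75882
V̂(ȳ_st) = Σ W_h² s_h²/n_h, with W_h = N_h/N and N = 2720:
  stratum East: (920/2720)²·1.46²/20 = 0.0121931
  stratum Central: (600/2720)²·11.61²/85 = 0.0771632
  stratum West: (1200/2720)²·8.86²/282 = 0.0541805
V̂(ȳ_st) = 0.143537
SE(ȳ_st) = √0.143537 = 0.378862

ȳ_st ≈ 23.759, SE ≈ 0.379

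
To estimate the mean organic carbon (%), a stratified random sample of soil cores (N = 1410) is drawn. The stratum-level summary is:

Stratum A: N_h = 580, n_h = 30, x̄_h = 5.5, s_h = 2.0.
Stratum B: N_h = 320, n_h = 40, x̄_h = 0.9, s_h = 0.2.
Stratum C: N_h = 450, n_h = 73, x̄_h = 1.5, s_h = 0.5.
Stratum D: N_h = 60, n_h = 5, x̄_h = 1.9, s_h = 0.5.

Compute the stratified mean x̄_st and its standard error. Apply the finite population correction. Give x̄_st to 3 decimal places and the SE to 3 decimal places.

x̄_st = Σ W_h x̄_h = (580·5.5 + 320·0.9 + 450·1.5 + 60·1.9)/1410 = 3.02624
V̂(x̄_st) = Σ W_h² (1 − n_h/N_h) s_h²/n_h, with W_h = N_h/N and N = 1410:
  stratum A: (580/1410)²·(1 − 30/580)·2.0²/30 = 0.021394
  stratum B: (320/1410)²·(1 − 40/320)·0.2²/40 = 4.50682e-05
  stratum C: (450/1410)²·(1 − 73/450)·0.5²/73 = 0.000292235
  stratum D: (60/1410)²·(1 − 5/60)·0.5²/5 = 8.29938e-05
V̂(x̄_st) = 0.0218143
SE(x̄_st) = √0.0218143 = 0.147697

x̄_st ≈ 3.026, SE ≈ 0.148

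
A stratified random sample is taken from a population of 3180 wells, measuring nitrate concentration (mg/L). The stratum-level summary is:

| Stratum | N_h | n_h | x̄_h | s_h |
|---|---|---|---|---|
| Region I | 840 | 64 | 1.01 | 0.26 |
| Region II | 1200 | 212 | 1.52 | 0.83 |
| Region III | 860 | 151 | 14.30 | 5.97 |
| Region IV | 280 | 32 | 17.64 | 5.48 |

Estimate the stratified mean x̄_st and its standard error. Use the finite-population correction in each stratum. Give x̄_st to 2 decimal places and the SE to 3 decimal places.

x̄_st ≈ 6.26, SE ≈ 0.145

x̄_st = Σ W_h x̄_h = (840·1.01 + 1200·1.52 + 860·14.30 + 280·17.64)/3180 = 6.26088
V̂(x̄_st) = Σ W_h² (1 − n_h/N_h) s_h²/n_h, with W_h = N_h/N and N = 3180:
  stratum Region I: (840/3180)²·(1 − 64/840)·0.26²/64 = 6.80853e-05
  stratum Region II: (1200/3180)²·(1 − 212/1200)·0.83²/212 = 0.000380982
  stratum Region III: (860/3180)²·(1 − 151/860)·5.97²/151 = 0.0142319
  stratum Region IV: (280/3180)²·(1 − 32/280)·5.48²/32 = 0.00644416
V̂(x̄_st) = 0.0211251
SE(x̄_st) = √0.0211251 = 0.145345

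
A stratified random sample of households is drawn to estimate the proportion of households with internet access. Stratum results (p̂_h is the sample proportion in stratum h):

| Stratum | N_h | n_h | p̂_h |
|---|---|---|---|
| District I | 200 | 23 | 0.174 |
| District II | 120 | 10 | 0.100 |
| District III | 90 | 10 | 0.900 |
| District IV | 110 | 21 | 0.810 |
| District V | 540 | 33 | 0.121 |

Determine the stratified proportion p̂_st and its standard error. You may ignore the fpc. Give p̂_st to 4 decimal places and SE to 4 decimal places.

p̂_st ≈ 0.2663, SE ≈ 0.0371

N = 1060; stratum weights W_h = N_h/N.
p̂_st = Σ W_h p̂_h = (200·0.174 + 120·0.100 + 90·0.900 + 110·0.810 + 540·0.121)/1060 = 0.26626
V̂(p̂_st) = Σ W_h² p̂_h(1−p̂_h)/(n_h−1):
  stratum District I: (200/1060)²·0.174·0.826/22 = 0.000232571
  stratum District II: (120/1060)²·0.100·0.900/9 = 0.000128159
  stratum District III: (90/1060)²·0.900·0.100/9 = 7.20897e-05
  stratum District IV: (110/1060)²·0.810·0.190/20 = 8.28671e-05
  stratum District V: (540/1060)²·0.121·0.879/32 = 0.000862581
V̂(p̂_st) = 0.00137827; SE = √V̂ = 0.037125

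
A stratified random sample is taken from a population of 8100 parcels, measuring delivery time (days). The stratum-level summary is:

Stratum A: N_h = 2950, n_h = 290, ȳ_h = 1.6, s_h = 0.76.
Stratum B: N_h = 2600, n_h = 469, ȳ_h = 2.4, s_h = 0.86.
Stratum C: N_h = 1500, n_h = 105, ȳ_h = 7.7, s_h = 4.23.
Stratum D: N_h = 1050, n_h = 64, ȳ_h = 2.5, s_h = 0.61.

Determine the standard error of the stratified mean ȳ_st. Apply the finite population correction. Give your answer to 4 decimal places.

SE(ȳ_st) ≈ 0.0768

V̂(ȳ_st) = Σ W_h² (1 − n_h/N_h) s_h²/n_h, with W_h = N_h/N and N = 8100:
  stratum A: (2950/8100)²·(1 − 290/2950)·0.76²/290 = 0.000238212
  stratum B: (2600/8100)²·(1 − 469/2600)·0.86²/469 = 0.000133171
  stratum C: (1500/8100)²·(1 − 105/1500)·4.23²/105 = 0.00543484
  stratum D: (1050/8100)²·(1 − 64/1050)·0.61²/64 = 9.17436e-05
V̂(ȳ_st) = 0.00589797
SE(ȳ_st) = √0.00589797 = 0.0767982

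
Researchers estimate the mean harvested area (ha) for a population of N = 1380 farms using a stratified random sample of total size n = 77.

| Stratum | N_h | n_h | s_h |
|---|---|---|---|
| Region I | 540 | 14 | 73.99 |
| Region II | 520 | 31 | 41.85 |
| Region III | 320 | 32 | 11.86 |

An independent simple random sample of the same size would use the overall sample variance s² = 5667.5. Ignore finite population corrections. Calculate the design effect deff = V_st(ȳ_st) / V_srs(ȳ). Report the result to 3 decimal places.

deff ≈ 0.926

V̂(ȳ_st) = Σ W_h² s_h²/n_h, with W_h = N_h/N and N = 1380:
  stratum Region I: (540/1380)²·73.99²/14 = 59.8753
  stratum Region II: (520/1380)²·41.85²/31 = 8.02191
  stratum Region III: (320/1380)²·11.86²/32 = 0.236353
V_st = 68.1335
V_srs = s²/n = 5667.5/77 = 73.6039
deff = V_st / V_srs = 68.1335/73.6039 = 0.9257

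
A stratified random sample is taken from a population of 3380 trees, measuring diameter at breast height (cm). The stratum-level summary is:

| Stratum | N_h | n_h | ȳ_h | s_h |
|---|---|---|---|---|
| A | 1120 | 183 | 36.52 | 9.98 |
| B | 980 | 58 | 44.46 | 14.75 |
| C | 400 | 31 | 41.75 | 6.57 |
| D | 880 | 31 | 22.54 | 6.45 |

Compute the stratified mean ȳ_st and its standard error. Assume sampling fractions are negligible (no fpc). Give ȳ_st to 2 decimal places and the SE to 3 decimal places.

ȳ_st ≈ 35.80, SE ≈ 0.697

ȳ_st = Σ W_h ȳ_h = (1120·36.52 + 980·44.46 + 400·41.75 + 880·22.54)/3380 = 35.80130
V̂(ȳ_st) = Σ W_h² s_h²/n_h, with W_h = N_h/N and N = 3380:
  stratum A: (1120/3380)²·9.98²/183 = 0.0597603
  stratum B: (980/3380)²·14.75²/58 = 0.315337
  stratum C: (400/3380)²·6.57²/31 = 0.0195009
  stratum D: (880/3380)²·6.45²/31 = 0.0909682
V̂(ȳ_st) = 0.485566
SE(ȳ_st) = √0.485566 = 0.696826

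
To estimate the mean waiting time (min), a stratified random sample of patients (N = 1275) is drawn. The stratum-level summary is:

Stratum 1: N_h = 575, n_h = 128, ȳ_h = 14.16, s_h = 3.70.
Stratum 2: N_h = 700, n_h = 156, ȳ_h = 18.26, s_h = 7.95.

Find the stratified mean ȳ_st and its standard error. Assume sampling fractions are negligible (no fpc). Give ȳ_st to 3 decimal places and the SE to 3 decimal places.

ȳ_st = Σ W_h ȳ_h = (575·14.16 + 700·18.26)/1275 = 16.41098
V̂(ȳ_st) = Σ W_h² s_h²/n_h, with W_h = N_h/N and N = 1275:
  stratum 1: (575/1275)²·3.70²/128 = 0.0217525
  stratum 2: (700/1275)²·7.95²/156 = 0.12212
V̂(ȳ_st) = 0.143872
SE(ȳ_st) = √0.143872 = 0.379305

ȳ_st ≈ 16.411, SE ≈ 0.379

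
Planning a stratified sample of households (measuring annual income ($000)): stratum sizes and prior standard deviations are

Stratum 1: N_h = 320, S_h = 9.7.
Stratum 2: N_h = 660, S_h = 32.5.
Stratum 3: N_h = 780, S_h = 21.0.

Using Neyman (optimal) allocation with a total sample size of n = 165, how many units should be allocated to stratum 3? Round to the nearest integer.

66

Neyman allocation: n_h = n · N_h S_h / Σ N_i S_i, with n = 165.
  stratum 1: N_h·S_h = 320·9.7 = 3104.00
  stratum 2: N_h·S_h = 660·32.5 = 21450.00
  stratum 3: N_h·S_h = 780·21.0 = 16380.00
Σ N_h S_h = 40934.00
n for stratum 3 = 165·16380.00/40934.00 = 66.026 → 66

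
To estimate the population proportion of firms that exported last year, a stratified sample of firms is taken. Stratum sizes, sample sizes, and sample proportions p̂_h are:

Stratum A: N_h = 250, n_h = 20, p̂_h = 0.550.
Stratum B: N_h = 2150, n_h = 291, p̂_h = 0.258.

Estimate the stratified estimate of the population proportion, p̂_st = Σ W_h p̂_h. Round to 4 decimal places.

N = 2400; stratum weights W_h = N_h/N.
p̂_st = Σ W_h p̂_h = (250·0.550 + 2150·0.258)/2400 = 0.28842

p̂_st ≈ 0.2884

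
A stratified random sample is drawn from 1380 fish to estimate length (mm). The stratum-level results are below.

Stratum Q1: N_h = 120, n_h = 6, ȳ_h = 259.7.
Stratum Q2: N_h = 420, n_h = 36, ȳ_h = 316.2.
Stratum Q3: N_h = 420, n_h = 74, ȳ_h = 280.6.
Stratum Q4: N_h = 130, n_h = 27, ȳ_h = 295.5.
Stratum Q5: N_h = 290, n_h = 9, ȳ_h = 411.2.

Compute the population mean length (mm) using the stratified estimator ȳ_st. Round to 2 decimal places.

N = Σ N_h = 1380. Stratum weights W_h = N_h/N.
ȳ_st = (120·259.7 + 420·316.2 + 420·280.6 + 130·295.5 + 290·411.2) / 1380 = 318.4659

ȳ_st ≈ 318.47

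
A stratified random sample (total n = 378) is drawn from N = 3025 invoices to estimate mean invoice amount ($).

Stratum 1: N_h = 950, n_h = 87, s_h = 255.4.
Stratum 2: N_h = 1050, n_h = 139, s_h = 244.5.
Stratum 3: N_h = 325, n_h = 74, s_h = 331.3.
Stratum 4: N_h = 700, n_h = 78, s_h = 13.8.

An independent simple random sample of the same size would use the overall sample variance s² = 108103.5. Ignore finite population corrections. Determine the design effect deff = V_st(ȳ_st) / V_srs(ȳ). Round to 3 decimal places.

deff ≈ 0.500

V̂(ȳ_st) = Σ W_h² s_h²/n_h, with W_h = N_h/N and N = 3025:
  stratum 1: (950/3025)²·255.4²/87 = 73.9467
  stratum 2: (1050/3025)²·244.5²/139 = 51.8168
  stratum 3: (325/3025)²·331.3²/74 = 17.1209
  stratum 4: (700/3025)²·13.8²/78 = 0.13074
V_st = 143.015
V_srs = s²/n = 108103.5/378 = 285.988
deff = V_st / V_srs = 143.015/285.988 = 0.5001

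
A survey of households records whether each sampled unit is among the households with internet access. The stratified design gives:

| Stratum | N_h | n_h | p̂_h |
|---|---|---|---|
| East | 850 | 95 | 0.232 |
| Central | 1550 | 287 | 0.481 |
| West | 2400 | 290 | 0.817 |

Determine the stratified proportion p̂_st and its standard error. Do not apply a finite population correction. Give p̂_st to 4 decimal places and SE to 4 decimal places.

N = 4800; stratum weights W_h = N_h/N.
p̂_st = Σ W_h p̂_h = (850·0.232 + 1550·0.481 + 2400·0.817)/4800 = 0.60491
V̂(p̂_st) = Σ W_h² p̂_h(1−p̂_h)/(n_h−1):
  stratum East: (850/4800)²·0.232·0.768/94 = 5.94397e-05
  stratum Central: (1550/4800)²·0.481·0.519/286 = 9.1018e-05
  stratum West: (2400/4800)²·0.817·0.183/289 = 0.000129335
V̂(p̂_st) = 0.000279792; SE = √V̂ = 0.016727

p̂_st ≈ 0.6049, SE ≈ 0.0167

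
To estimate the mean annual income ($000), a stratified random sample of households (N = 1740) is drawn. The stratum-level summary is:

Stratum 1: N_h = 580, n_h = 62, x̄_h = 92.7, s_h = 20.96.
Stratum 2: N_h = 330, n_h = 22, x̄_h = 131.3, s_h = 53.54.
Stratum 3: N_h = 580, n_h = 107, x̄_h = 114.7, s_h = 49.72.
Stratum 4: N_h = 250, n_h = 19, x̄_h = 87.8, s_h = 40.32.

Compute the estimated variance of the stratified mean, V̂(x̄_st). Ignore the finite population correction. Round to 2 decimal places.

V̂(x̄_st) = Σ W_h² s_h²/n_h, with W_h = N_h/N and N = 1740:
  stratum 1: (580/1740)²·20.96²/62 = 0.787315
  stratum 2: (330/1740)²·53.54²/22 = 4.68666
  stratum 3: (580/1740)²·49.72²/107 = 2.56706
  stratum 4: (250/1740)²·40.32²/19 = 1.76632
V̂(x̄_st) = 9.80735

V̂(x̄_st) ≈ 9.81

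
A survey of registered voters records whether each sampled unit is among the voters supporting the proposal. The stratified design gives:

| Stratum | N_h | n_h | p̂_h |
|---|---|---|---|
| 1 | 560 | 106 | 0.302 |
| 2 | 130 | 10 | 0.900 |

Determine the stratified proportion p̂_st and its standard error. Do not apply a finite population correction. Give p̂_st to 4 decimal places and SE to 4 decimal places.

N = 690; stratum weights W_h = N_h/N.
p̂_st = Σ W_h p̂_h = (560·0.302 + 130·0.900)/690 = 0.41467
V̂(p̂_st) = Σ W_h² p̂_h(1−p̂_h)/(n_h−1):
  stratum 1: (560/690)²·0.302·0.698/105 = 0.00132236
  stratum 2: (130/690)²·0.900·0.100/9 = 0.000354967
V̂(p̂_st) = 0.00167733; SE = √V̂ = 0.0409552

p̂_st ≈ 0.4147, SE ≈ 0.0410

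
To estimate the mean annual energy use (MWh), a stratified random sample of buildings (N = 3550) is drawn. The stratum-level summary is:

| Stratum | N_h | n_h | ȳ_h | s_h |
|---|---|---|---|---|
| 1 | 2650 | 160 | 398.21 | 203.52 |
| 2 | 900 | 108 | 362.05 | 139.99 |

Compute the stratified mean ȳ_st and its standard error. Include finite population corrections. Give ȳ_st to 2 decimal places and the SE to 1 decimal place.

ȳ_st ≈ 389.04, SE ≈ 12.1

ȳ_st = Σ W_h ȳ_h = (2650·398.21 + 900·362.05)/3550 = 389.04268
V̂(ȳ_st) = Σ W_h² (1 − n_h/N_h) s_h²/n_h, with W_h = N_h/N and N = 3550:
  stratum 1: (2650/3550)²·(1 − 160/2650)·203.52²/160 = 135.545
  stratum 2: (900/3550)²·(1 − 108/900)·139.99²/108 = 10.2632
V̂(ȳ_st) = 145.808
SE(ȳ_st) = √145.808 = 12.0751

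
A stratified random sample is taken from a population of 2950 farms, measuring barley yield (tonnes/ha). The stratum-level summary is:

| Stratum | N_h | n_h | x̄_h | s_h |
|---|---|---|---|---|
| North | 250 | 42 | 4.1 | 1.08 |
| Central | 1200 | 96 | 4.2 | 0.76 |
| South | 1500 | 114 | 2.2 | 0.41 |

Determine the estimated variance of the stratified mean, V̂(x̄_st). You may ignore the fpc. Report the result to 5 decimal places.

V̂(x̄_st) ≈ 0.00158

V̂(x̄_st) = Σ W_h² s_h²/n_h, with W_h = N_h/N and N = 2950:
  stratum North: (250/2950)²·1.08²/42 = 0.00019945
  stratum Central: (1200/2950)²·0.76²/96 = 0.000995576
  stratum South: (1500/2950)²·0.41²/114 = 0.000381243
V̂(x̄_st) = 0.00157627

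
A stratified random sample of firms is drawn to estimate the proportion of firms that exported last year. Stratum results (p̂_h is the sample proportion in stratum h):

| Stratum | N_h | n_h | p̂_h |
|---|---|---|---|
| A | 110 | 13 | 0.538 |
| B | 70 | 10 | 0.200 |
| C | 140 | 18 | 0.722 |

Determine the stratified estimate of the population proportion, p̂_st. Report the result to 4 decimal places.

N = 320; stratum weights W_h = N_h/N.
p̂_st = Σ W_h p̂_h = (110·0.538 + 70·0.200 + 140·0.722)/320 = 0.54456

p̂_st ≈ 0.5446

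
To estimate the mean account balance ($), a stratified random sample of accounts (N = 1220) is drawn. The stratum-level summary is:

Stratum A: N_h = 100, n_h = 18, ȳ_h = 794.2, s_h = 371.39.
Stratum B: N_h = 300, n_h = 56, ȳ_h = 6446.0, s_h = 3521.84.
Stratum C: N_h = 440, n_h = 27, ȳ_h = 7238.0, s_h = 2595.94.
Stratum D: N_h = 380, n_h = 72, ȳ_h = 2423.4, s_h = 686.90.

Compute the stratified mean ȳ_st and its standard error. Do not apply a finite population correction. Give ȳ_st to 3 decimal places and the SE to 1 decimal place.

ȳ_st = Σ W_h ȳ_h = (100·794.2 + 300·6446.0 + 440·7238.0 + 380·2423.4)/1220 = 5015.43607
V̂(ȳ_st) = Σ W_h² s_h²/n_h, with W_h = N_h/N and N = 1220:
  stratum A: (100/1220)²·371.39²/18 = 51.4835
  stratum B: (300/1220)²·3521.84²/56 = 13392.9
  stratum C: (440/1220)²·2595.94²/27 = 32464.7
  stratum D: (380/1220)²·686.90²/72 = 635.773
V̂(ȳ_st) = 46544.8
SE(ȳ_st) = √46544.8 = 215.743

ȳ_st ≈ 5015.436, SE ≈ 215.7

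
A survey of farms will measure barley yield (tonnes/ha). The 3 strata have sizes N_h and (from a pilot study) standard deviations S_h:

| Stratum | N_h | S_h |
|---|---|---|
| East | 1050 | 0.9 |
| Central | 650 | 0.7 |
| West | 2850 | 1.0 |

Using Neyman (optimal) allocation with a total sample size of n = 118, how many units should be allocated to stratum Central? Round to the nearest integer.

13

Neyman allocation: n_h = n · N_h S_h / Σ N_i S_i, with n = 118.
  stratum East: N_h·S_h = 1050·0.9 = 945.00
  stratum Central: N_h·S_h = 650·0.7 = 455.00
  stratum West: N_h·S_h = 2850·1.0 = 2850.00
Σ N_h S_h = 4250.00
n for stratum Central = 118·455.00/4250.00 = 12.633 → 13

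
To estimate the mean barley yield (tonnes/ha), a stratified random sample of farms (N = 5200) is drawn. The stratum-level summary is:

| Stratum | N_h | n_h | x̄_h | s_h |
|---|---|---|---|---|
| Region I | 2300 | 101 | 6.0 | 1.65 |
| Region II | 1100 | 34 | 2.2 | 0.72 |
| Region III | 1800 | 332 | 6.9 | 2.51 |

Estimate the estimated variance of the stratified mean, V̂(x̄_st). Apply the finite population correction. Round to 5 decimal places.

V̂(x̄_st) ≈ 0.00756

V̂(x̄_st) = Σ W_h² (1 − n_h/N_h) s_h²/n_h, with W_h = N_h/N and N = 5200:
  stratum Region I: (2300/5200)²·(1 − 101/2300)·1.65²/101 = 0.00504188
  stratum Region II: (1100/5200)²·(1 − 34/1100)·0.72²/34 = 0.000661195
  stratum Region III: (1800/5200)²·(1 − 332/1800)·2.51²/332 = 0.00185439
V̂(x̄_st) = 0.00755747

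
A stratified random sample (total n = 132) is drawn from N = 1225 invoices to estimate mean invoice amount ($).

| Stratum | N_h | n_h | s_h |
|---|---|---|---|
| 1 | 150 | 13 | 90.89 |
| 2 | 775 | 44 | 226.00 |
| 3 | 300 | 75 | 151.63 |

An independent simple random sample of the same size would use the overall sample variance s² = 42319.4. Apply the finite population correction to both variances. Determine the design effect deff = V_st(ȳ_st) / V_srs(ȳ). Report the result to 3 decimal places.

deff ≈ 1.611

V̂(ȳ_st) = Σ W_h² (1 − n_h/N_h) s_h²/n_h, with W_h = N_h/N and N = 1225:
  stratum 1: (150/1225)²·(1 − 13/150)·90.89²/13 = 8.70219
  stratum 2: (775/1225)²·(1 − 44/775)·226.00²/44 = 438.239
  stratum 3: (300/1225)²·(1 − 75/300)·151.63²/75 = 13.7892
V_st = 460.731
V_srs = (1 − 132/1225)·42319.4/132 = 286.055
deff = V_st / V_srs = 460.731/286.055 = 1.6106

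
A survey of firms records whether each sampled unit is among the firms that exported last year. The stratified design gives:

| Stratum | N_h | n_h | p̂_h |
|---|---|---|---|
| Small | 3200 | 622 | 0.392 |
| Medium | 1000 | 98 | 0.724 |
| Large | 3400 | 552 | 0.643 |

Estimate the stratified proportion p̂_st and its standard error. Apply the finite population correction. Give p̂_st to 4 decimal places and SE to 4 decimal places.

N = 7600; stratum weights W_h = N_h/N.
p̂_st = Σ W_h p̂_h = (3200·0.392 + 1000·0.724 + 3400·0.643)/7600 = 0.54797
V̂(p̂_st) = Σ W_h² (1 − n_h/N_h) p̂_h(1−p̂_h)/(n_h−1):
  stratum Small: (3200/7600)²·(1 − 622/3200)·0.392·0.608/621 = 5.48155e-05
  stratum Medium: (1000/7600)²·(1 − 98/1000)·0.724·0.276/97 = 3.21703e-05
  stratum Large: (3400/7600)²·(1 − 552/3400)·0.643·0.357/551 = 6.98424e-05
V̂(p̂_st) = 0.000156828; SE = √V̂ = 0.0125231

p̂_st ≈ 0.5480, SE ≈ 0.0125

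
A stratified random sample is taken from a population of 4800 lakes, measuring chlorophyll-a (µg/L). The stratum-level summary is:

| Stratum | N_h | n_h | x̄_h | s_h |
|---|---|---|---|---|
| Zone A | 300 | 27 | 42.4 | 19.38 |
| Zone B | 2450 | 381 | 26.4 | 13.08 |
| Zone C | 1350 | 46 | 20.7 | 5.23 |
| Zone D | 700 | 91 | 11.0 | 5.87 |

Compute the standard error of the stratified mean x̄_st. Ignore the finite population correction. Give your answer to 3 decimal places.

V̂(x̄_st) = Σ W_h² s_h²/n_h, with W_h = N_h/N and N = 4800:
  stratum Zone A: (300/4800)²·19.38²/27 = 0.054338
  stratum Zone B: (2450/4800)²·13.08²/381 = 0.116988
  stratum Zone C: (1350/4800)²·5.23²/46 = 0.047036
  stratum Zone D: (700/4800)²·5.87²/91 = 0.00805283
V̂(x̄_st) = 0.226415
SE(x̄_st) = √0.226415 = 0.47583

SE(x̄_st) ≈ 0.476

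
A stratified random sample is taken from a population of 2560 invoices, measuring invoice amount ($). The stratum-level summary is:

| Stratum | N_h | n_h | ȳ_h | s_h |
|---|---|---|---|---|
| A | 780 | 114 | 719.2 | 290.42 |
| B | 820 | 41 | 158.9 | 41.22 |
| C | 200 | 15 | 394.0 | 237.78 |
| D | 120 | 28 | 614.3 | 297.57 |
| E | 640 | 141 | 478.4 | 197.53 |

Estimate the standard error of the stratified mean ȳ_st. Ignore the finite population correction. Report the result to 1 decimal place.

SE(ȳ_st) ≈ 11.0

V̂(ȳ_st) = Σ W_h² s_h²/n_h, with W_h = N_h/N and N = 2560:
  stratum A: (780/2560)²·290.42²/114 = 68.6843
  stratum B: (820/2560)²·41.22²/41 = 4.25187
  stratum C: (200/2560)²·237.78²/15 = 23.0059
  stratum D: (120/2560)²·297.57²/28 = 6.94869
  stratum E: (640/2560)²·197.53²/141 = 17.2953
V̂(ȳ_st) = 120.186
SE(ȳ_st) = √120.186 = 10.9629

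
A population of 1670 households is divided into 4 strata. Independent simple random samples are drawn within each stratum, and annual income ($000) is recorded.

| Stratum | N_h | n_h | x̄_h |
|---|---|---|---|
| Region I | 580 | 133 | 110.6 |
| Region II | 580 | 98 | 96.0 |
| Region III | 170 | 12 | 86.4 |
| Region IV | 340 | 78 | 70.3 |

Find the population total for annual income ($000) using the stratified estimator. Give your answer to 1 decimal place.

τ̂_st ≈ 158418.0

τ̂_st = Σ N_h x̄_h = 580·110.6 + 580·96.0 + 170·86.4 + 340·70.3 = 158418.0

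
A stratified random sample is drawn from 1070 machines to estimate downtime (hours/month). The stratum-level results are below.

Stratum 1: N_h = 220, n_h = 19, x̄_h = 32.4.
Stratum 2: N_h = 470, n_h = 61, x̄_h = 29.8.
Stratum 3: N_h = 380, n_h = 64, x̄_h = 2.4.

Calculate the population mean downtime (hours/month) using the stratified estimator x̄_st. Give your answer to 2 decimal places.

N = Σ N_h = 1070. Stratum weights W_h = N_h/N.
x̄_st = (220·32.4 + 470·29.8 + 380·2.4) / 1070 = 20.6037

x̄_st ≈ 20.60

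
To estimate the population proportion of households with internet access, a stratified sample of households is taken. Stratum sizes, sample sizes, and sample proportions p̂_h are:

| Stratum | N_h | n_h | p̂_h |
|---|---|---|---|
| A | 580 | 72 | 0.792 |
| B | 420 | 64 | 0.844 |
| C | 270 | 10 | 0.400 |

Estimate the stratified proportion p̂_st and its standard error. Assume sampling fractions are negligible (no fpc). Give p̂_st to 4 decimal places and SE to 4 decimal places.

p̂_st ≈ 0.7259, SE ≈ 0.0438

N = 1270; stratum weights W_h = N_h/N.
p̂_st = Σ W_h p̂_h = (580·0.792 + 420·0.844 + 270·0.400)/1270 = 0.72586
V̂(p̂_st) = Σ W_h² p̂_h(1−p̂_h)/(n_h−1):
  stratum A: (580/1270)²·0.792·0.208/71 = 0.000483926
  stratum B: (420/1270)²·0.844·0.156/63 = 0.000228569
  stratum C: (270/1270)²·0.400·0.600/9 = 0.00120528
V̂(p̂_st) = 0.00191778; SE = √V̂ = 0.0437924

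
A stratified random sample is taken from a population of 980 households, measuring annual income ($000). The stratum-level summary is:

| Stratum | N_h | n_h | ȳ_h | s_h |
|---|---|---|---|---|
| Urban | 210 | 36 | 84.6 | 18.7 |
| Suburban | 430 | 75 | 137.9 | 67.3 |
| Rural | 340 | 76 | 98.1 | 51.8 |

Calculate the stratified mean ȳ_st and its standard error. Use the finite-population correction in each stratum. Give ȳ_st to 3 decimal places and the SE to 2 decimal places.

ȳ_st = Σ W_h ȳ_h = (210·84.6 + 430·137.9 + 340·98.1)/980 = 112.67041
V̂(ȳ_st) = Σ W_h² (1 − n_h/N_h) s_h²/n_h, with W_h = N_h/N and N = 980:
  stratum Urban: (210/980)²·(1 − 36/210)·18.7²/36 = 0.36957
  stratum Suburban: (430/980)²·(1 − 75/430)·67.3²/75 = 9.59872
  stratum Rural: (340/980)²·(1 − 76/340)·51.8²/76 = 3.29972
V̂(ȳ_st) = 13.268
SE(ȳ_st) = √13.268 = 3.64253

ȳ_st ≈ 112.670, SE ≈ 3.64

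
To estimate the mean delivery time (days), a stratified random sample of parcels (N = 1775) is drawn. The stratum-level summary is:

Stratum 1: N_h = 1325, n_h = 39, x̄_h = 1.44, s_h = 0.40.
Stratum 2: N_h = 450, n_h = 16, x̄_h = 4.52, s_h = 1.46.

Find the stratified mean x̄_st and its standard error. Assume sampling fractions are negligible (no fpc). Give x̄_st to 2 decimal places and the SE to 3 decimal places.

x̄_st ≈ 2.22, SE ≈ 0.104

x̄_st = Σ W_h x̄_h = (1325·1.44 + 450·4.52)/1775 = 2.22085
V̂(x̄_st) = Σ W_h² s_h²/n_h, with W_h = N_h/N and N = 1775:
  stratum 1: (1325/1775)²·0.40²/39 = 0.00228607
  stratum 2: (450/1775)²·1.46²/16 = 0.00856277
V̂(x̄_st) = 0.0108488
SE(x̄_st) = √0.0108488 = 0.104158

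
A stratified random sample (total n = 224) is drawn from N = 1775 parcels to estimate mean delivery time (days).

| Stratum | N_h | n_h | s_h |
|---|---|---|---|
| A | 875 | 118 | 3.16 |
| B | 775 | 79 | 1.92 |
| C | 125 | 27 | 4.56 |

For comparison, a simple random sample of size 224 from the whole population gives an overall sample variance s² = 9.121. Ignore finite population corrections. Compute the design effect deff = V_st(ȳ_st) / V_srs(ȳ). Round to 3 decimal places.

V̂(ȳ_st) = Σ W_h² s_h²/n_h, with W_h = N_h/N and N = 1775:
  stratum A: (875/1775)²·3.16²/118 = 0.0205642
  stratum B: (775/1775)²·1.92²/79 = 0.00889574
  stratum C: (125/1775)²·4.56²/27 = 0.00381935
V_st = 0.0332793
V_srs = s²/n = 9.121/224 = 0.0407188
deff = V_st / V_srs = 0.0332793/0.0407188 = 0.8173

deff ≈ 0.817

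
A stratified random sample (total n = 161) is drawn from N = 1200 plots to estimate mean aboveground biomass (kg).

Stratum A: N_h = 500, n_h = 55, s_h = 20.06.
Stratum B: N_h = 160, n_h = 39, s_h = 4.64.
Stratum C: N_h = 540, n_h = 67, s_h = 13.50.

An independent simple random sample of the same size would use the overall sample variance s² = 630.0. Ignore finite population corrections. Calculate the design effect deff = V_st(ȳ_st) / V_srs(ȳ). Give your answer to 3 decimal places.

V̂(ȳ_st) = Σ W_h² s_h²/n_h, with W_h = N_h/N and N = 1200:
  stratum A: (500/1200)²·20.06²/55 = 1.27021
  stratum B: (160/1200)²·4.64²/39 = 0.00981406
  stratum C: (540/1200)²·13.50²/67 = 0.55083
V_st = 1.83086
V_srs = s²/n = 630.0/161 = 3.91304
deff = V_st / V_srs = 1.83086/3.91304 = 0.4679

deff ≈ 0.468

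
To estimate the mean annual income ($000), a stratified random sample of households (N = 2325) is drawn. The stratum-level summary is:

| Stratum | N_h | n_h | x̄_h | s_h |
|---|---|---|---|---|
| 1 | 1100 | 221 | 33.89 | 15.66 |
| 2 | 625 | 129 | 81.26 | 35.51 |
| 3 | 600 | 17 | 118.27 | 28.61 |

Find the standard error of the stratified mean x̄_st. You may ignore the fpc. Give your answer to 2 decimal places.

V̂(x̄_st) = Σ W_h² s_h²/n_h, with W_h = N_h/N and N = 2325:
  stratum 1: (1100/2325)²·15.66²/221 = 0.248388
  stratum 2: (625/2325)²·35.51²/129 = 0.706359
  stratum 3: (600/2325)²·28.61²/17 = 3.20659
V̂(x̄_st) = 4.16134
SE(x̄_st) = √4.16134 = 2.03994

SE(x̄_st) ≈ 2.04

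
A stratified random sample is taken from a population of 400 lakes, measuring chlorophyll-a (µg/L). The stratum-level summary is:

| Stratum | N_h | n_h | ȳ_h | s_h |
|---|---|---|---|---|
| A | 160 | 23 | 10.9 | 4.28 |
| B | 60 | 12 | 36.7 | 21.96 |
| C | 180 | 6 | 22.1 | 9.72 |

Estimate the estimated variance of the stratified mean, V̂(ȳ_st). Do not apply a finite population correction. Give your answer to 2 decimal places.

V̂(ȳ_st) = Σ W_h² s_h²/n_h, with W_h = N_h/N and N = 400:
  stratum A: (160/400)²·4.28²/23 = 0.127432
  stratum B: (60/400)²·21.96²/12 = 0.904203
  stratum C: (180/400)²·9.72²/6 = 3.18865
V̂(ȳ_st) = 4.22028

V̂(ȳ_st) ≈ 4.22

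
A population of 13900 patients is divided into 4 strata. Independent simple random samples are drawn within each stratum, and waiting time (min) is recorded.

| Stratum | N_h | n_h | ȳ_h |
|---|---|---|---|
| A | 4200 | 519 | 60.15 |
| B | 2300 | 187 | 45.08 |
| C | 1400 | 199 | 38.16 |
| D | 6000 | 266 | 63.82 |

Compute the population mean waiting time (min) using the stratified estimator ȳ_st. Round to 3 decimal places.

N = Σ N_h = 13900. Stratum weights W_h = N_h/N.
ȳ_st = (4200·60.15 + 2300·45.08 + 1400·38.16 + 6000·63.82) / 13900 = 57.02576

ȳ_st ≈ 57.026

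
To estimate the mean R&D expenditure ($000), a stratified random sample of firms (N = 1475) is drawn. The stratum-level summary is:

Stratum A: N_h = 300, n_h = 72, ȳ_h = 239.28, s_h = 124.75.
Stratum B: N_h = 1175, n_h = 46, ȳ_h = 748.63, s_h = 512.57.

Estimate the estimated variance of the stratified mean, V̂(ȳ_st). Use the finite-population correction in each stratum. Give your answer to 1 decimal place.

V̂(ȳ_st) = Σ W_h² (1 − n_h/N_h) s_h²/n_h, with W_h = N_h/N and N = 1475:
  stratum A: (300/1475)²·(1 − 72/300)·124.75²/72 = 6.79549
  stratum B: (1175/1475)²·(1 − 46/1175)·512.57²/46 = 3482.54
V̂(ȳ_st) = 3489.34

V̂(ȳ_st) ≈ 3489.3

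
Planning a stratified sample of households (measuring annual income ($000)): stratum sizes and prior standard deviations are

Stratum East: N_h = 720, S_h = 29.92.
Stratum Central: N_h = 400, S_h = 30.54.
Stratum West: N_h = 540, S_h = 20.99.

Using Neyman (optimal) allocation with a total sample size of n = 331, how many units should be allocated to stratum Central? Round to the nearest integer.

Neyman allocation: n_h = n · N_h S_h / Σ N_i S_i, with n = 331.
  stratum East: N_h·S_h = 720·29.92 = 21542.40
  stratum Central: N_h·S_h = 400·30.54 = 12216.00
  stratum West: N_h·S_h = 540·20.99 = 11334.60
Σ N_h S_h = 45093.00
n for stratum Central = 331·12216.00/45093.00 = 89.670 → 90

90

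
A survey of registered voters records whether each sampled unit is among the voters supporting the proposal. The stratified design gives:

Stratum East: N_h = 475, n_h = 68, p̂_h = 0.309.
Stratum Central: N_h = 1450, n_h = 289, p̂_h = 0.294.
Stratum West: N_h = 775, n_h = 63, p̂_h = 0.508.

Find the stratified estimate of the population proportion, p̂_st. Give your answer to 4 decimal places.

p̂_st ≈ 0.3581

N = 2700; stratum weights W_h = N_h/N.
p̂_st = Σ W_h p̂_h = (475·0.309 + 1450·0.294 + 775·0.508)/2700 = 0.35806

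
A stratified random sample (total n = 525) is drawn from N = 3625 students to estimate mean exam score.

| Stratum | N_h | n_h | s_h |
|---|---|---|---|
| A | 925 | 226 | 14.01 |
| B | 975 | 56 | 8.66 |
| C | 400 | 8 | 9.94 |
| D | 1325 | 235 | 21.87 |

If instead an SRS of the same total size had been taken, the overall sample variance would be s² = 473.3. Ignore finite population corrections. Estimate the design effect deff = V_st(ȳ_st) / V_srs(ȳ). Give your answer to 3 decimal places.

deff ≈ 0.639

V̂(ȳ_st) = Σ W_h² s_h²/n_h, with W_h = N_h/N and N = 3625:
  stratum A: (925/3625)²·14.01²/226 = 0.0565503
  stratum B: (975/3625)²·8.66²/56 = 0.0968815
  stratum C: (400/3625)²·9.94²/8 = 0.150379
  stratum D: (1325/3625)²·21.87²/235 = 0.271923
V_st = 0.575733
V_srs = s²/n = 473.3/525 = 0.901524
deff = V_st / V_srs = 0.575733/0.901524 = 0.6386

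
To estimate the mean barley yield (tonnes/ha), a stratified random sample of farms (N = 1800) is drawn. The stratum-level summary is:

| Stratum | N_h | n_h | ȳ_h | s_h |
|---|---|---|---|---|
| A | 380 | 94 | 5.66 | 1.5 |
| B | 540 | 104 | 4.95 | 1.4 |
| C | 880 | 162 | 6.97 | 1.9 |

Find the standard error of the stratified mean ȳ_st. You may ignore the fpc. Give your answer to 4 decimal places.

SE(ȳ_st) ≈ 0.0899

V̂(ȳ_st) = Σ W_h² s_h²/n_h, with W_h = N_h/N and N = 1800:
  stratum A: (380/1800)²·1.5²/94 = 0.00106678
  stratum B: (540/1800)²·1.4²/104 = 0.00169615
  stratum C: (880/1800)²·1.9²/162 = 0.00532614
V̂(ȳ_st) = 0.00808908
SE(ȳ_st) = √0.00808908 = 0.0899393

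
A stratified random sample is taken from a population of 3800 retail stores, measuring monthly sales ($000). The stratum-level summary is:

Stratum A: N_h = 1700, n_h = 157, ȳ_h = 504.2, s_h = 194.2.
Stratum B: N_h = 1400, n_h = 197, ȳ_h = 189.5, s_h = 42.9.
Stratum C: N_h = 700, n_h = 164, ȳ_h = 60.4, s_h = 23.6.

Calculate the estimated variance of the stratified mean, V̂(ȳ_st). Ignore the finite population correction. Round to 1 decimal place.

V̂(ȳ_st) = Σ W_h² s_h²/n_h, with W_h = N_h/N and N = 3800:
  stratum A: (1700/3800)²·194.2²/157 = 48.0761
  stratum B: (1400/3800)²·42.9²/197 = 1.26805
  stratum C: (700/3800)²·23.6²/164 = 0.115242
V̂(ȳ_st) = 49.4594

V̂(ȳ_st) ≈ 49.5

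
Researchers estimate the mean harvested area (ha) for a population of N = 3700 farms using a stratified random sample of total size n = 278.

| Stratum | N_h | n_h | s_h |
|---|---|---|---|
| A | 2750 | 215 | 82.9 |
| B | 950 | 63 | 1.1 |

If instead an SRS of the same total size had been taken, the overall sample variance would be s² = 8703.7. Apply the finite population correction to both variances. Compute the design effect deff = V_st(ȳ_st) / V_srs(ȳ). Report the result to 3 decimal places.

V̂(ȳ_st) = Σ W_h² (1 − n_h/N_h) s_h²/n_h, with W_h = N_h/N and N = 3700:
  stratum A: (2750/3700)²·(1 − 215/2750)·82.9²/215 = 16.2771
  stratum B: (950/3700)²·(1 − 63/950)·1.1²/63 = 0.00118219
V_st = 16.2783
V_srs = (1 − 278/3700)·8703.7/278 = 28.9559
deff = V_st / V_srs = 16.2783/28.9559 = 0.5622

deff ≈ 0.562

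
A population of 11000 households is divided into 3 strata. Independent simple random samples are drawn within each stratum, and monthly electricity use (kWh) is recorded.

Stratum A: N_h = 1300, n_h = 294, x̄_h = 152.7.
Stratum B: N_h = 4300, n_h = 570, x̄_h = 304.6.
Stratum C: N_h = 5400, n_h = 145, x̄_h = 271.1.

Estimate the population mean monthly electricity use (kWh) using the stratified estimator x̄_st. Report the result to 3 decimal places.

x̄_st ≈ 270.203

N = Σ N_h = 11000. Stratum weights W_h = N_h/N.
x̄_st = (1300·152.7 + 4300·304.6 + 5400·271.1) / 11000 = 270.20273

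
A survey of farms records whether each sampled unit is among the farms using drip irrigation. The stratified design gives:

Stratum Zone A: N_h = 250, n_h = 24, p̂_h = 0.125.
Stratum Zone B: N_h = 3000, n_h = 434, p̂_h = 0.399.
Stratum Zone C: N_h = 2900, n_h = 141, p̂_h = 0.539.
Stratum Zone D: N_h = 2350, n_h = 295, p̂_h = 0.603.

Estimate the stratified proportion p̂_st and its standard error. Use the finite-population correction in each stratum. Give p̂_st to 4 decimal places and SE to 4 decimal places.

p̂_st ≈ 0.4951, SE ≈ 0.0177

N = 8500; stratum weights W_h = N_h/N.
p̂_st = Σ W_h p̂_h = (250·0.125 + 3000·0.399 + 2900·0.539 + 2350·0.603)/8500 = 0.49511
V̂(p̂_st) = Σ W_h² (1 − n_h/N_h) p̂_h(1−p̂_h)/(n_h−1):
  stratum Zone A: (250/8500)²·(1 − 24/250)·0.125·0.875/23 = 3.71878e-06
  stratum Zone B: (3000/8500)²·(1 − 434/3000)·0.399·0.601/433 = 5.90065e-05
  stratum Zone C: (2900/8500)²·(1 − 141/2900)·0.539·0.461/140 = 0.00019655
  stratum Zone D: (2350/8500)²·(1 − 295/2350)·0.603·0.397/294 = 5.44255e-05
V̂(p̂_st) = 0.000313701; SE = √V̂ = 0.0177116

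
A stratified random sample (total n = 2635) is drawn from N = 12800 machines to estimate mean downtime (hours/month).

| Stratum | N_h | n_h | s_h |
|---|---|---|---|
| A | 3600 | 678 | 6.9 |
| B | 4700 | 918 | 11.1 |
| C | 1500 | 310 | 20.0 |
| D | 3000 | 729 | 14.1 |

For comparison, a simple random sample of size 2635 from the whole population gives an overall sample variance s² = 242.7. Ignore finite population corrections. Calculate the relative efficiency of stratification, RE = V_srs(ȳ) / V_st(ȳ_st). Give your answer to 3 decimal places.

RE ≈ 1.635

V̂(ȳ_st) = Σ W_h² s_h²/n_h, with W_h = N_h/N and N = 12800:
  stratum A: (3600/12800)²·6.9²/678 = 0.00555461
  stratum B: (4700/12800)²·11.1²/918 = 0.0180959
  stratum C: (1500/12800)²·20.0²/310 = 0.0177199
  stratum D: (3000/12800)²·14.1²/729 = 0.0149807
V_st = 0.0563511
V_srs = s²/n = 242.7/2635 = 0.0921063
Relative efficiency = V_srs / V_st = 0.0921063/0.0563511 = 1.6345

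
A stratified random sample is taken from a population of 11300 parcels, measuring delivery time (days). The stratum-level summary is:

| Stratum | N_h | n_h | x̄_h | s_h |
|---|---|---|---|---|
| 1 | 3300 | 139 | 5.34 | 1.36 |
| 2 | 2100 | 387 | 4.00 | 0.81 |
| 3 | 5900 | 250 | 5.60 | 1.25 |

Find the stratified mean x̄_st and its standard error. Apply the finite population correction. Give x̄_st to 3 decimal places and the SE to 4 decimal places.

x̄_st ≈ 5.227, SE ≈ 0.0526

x̄_st = Σ W_h x̄_h = (3300·5.34 + 2100·4.00 + 5900·5.60)/11300 = 5.22673
V̂(x̄_st) = Σ W_h² (1 − n_h/N_h) s_h²/n_h, with W_h = N_h/N and N = 11300:
  stratum 1: (3300/11300)²·(1 − 139/3300)·1.36²/139 = 0.00108704
  stratum 2: (2100/11300)²·(1 − 387/2100)·0.81²/387 = 4.77616e-05
  stratum 3: (5900/11300)²·(1 − 250/5900)·1.25²/250 = 0.00163164
V̂(x̄_st) = 0.00276644
SE(x̄_st) = √0.00276644 = 0.0525969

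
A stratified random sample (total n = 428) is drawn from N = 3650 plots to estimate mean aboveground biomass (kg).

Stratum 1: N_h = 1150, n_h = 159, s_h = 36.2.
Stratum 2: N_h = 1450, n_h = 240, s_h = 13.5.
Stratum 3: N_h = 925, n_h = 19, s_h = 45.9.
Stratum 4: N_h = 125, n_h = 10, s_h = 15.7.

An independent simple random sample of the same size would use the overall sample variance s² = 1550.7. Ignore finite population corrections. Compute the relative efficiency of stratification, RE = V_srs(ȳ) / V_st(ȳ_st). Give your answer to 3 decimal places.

V̂(ȳ_st) = Σ W_h² s_h²/n_h, with W_h = N_h/N and N = 3650:
  stratum 1: (1150/3650)²·36.2²/159 = 0.818144
  stratum 2: (1450/3650)²·13.5²/240 = 0.119841
  stratum 3: (925/3650)²·45.9²/19 = 7.12147
  stratum 4: (125/3650)²·15.7²/10 = 0.028909
V_st = 8.08836
V_srs = s²/n = 1550.7/428 = 3.62313
Relative efficiency = V_srs / V_st = 3.62313/8.08836 = 0.4479

RE ≈ 0.448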